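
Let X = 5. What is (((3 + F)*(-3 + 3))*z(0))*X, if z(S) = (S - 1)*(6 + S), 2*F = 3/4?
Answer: 0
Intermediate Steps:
F = 3/8 (F = (3/4)/2 = (3*(1/4))/2 = (1/2)*(3/4) = 3/8 ≈ 0.37500)
z(S) = (-1 + S)*(6 + S)
(((3 + F)*(-3 + 3))*z(0))*X = (((3 + 3/8)*(-3 + 3))*(-6 + 0**2 + 5*0))*5 = (((27/8)*0)*(-6 + 0 + 0))*5 = (0*(-6))*5 = 0*5 = 0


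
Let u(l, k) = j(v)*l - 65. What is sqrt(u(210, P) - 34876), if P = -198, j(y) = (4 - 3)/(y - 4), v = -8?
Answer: I*sqrt(139834)/2 ≈ 186.97*I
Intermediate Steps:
j(y) = 1/(-4 + y)
u(l, k) = -65 - l/12 (u(l, k) = l/(-4 - 8) - 65 = l/(-12) - 65 = -l/12 - 65 = -65 - l/12)
sqrt(u(210, P) - 34876) = sqrt((-65 - 1/12*210) - 34876) = sqrt((-65 - 35/2) - 34876) = sqrt(-165/2 - 34876) = sqrt(-69917/2) = I*sqrt(139834)/2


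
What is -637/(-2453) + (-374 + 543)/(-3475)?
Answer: 1799018/8524175 ≈ 0.21105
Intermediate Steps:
-637/(-2453) + (-374 + 543)/(-3475) = -637*(-1/2453) + 169*(-1/3475) = 637/2453 - 169/3475 = 1799018/8524175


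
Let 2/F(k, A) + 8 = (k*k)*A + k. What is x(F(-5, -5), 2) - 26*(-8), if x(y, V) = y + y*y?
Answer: 990220/4761 ≈ 207.99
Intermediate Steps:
F(k, A) = 2/(-8 + k + A*k**2) (F(k, A) = 2/(-8 + ((k*k)*A + k)) = 2/(-8 + (k**2*A + k)) = 2/(-8 + (A*k**2 + k)) = 2/(-8 + (k + A*k**2)) = 2/(-8 + k + A*k**2))
x(y, V) = y + y**2
x(F(-5, -5), 2) - 26*(-8) = (2/(-8 - 5 - 5*(-5)**2))*(1 + 2/(-8 - 5 - 5*(-5)**2)) - 26*(-8) = (2/(-8 - 5 - 5*25))*(1 + 2/(-8 - 5 - 5*25)) + 208 = (2/(-8 - 5 - 125))*(1 + 2/(-8 - 5 - 125)) + 208 = (2/(-138))*(1 + 2/(-138)) + 208 = (2*(-1/138))*(1 + 2*(-1/138)) + 208 = -(1 - 1/69)/69 + 208 = -1/69*68/69 + 208 = -68/4761 + 208 = 990220/4761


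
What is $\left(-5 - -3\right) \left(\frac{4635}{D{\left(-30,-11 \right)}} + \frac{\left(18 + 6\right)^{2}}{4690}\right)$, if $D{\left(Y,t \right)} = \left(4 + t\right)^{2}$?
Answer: $- \frac{3109482}{16415} \approx -189.43$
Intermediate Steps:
$\left(-5 - -3\right) \left(\frac{4635}{D{\left(-30,-11 \right)}} + \frac{\left(18 + 6\right)^{2}}{4690}\right) = \left(-5 - -3\right) \left(\frac{4635}{\left(4 - 11\right)^{2}} + \frac{\left(18 + 6\right)^{2}}{4690}\right) = \left(-5 + 3\right) \left(\frac{4635}{\left(-7\right)^{2}} + 24^{2} \cdot \frac{1}{4690}\right) = - 2 \left(\frac{4635}{49} + 576 \cdot \frac{1}{4690}\right) = - 2 \left(4635 \cdot \frac{1}{49} + \frac{288}{2345}\right) = - 2 \left(\frac{4635}{49} + \frac{288}{2345}\right) = \left(-2\right) \frac{1554741}{16415} = - \frac{3109482}{16415}$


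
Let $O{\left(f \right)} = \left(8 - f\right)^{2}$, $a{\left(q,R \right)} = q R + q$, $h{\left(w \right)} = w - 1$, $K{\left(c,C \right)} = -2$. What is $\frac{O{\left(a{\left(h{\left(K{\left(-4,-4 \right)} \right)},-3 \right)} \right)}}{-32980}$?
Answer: $- \frac{1}{8245} \approx -0.00012129$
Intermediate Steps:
$h{\left(w \right)} = -1 + w$ ($h{\left(w \right)} = w - 1 = -1 + w$)
$a{\left(q,R \right)} = q + R q$ ($a{\left(q,R \right)} = R q + q = q + R q$)
$\frac{O{\left(a{\left(h{\left(K{\left(-4,-4 \right)} \right)},-3 \right)} \right)}}{-32980} = \frac{\left(-8 + \left(-1 - 2\right) \left(1 - 3\right)\right)^{2}}{-32980} = \left(-8 - -6\right)^{2} \left(- \frac{1}{32980}\right) = \left(-8 + 6\right)^{2} \left(- \frac{1}{32980}\right) = \left(-2\right)^{2} \left(- \frac{1}{32980}\right) = 4 \left(- \frac{1}{32980}\right) = - \frac{1}{8245}$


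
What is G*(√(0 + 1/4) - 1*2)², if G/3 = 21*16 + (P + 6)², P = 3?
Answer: 11259/4 ≈ 2814.8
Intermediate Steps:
G = 1251 (G = 3*(21*16 + (3 + 6)²) = 3*(336 + 9²) = 3*(336 + 81) = 3*417 = 1251)
G*(√(0 + 1/4) - 1*2)² = 1251*(√(0 + 1/4) - 1*2)² = 1251*(√(0 + ¼) - 2)² = 1251*(√(¼) - 2)² = 1251*(½ - 2)² = 1251*(-3/2)² = 1251*(9/4) = 11259/4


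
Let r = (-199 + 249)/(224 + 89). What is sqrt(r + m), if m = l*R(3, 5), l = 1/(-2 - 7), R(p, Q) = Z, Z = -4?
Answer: sqrt(532726)/939 ≈ 0.77730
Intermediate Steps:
R(p, Q) = -4
r = 50/313 ≈ 0.15974
l = -1/9 (l = 1/(-9) = -1/9 ≈ -0.11111)
m = 4/9 (m = -1/9*(-4) = 4/9 ≈ 0.44444)
sqrt(r + m) = sqrt(50/313 + 4/9) = sqrt(1702/2817) = sqrt(532726)/939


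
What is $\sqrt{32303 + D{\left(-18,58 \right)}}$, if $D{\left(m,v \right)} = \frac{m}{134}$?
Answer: $\frac{2 \sqrt{36251891}}{67} \approx 179.73$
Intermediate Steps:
$D{\left(m,v \right)} = \frac{m}{134}$ ($D{\left(m,v \right)} = m \frac{1}{134} = \frac{m}{134}$)
$\sqrt{32303 + D{\left(-18,58 \right)}} = \sqrt{32303 + \frac{1}{134} \left(-18\right)} = \sqrt{32303 - \frac{9}{67}} = \sqrt{\frac{2164292}{67}} = \frac{2 \sqrt{36251891}}{67}$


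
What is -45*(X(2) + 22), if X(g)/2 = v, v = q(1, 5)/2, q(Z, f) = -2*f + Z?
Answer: -585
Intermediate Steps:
q(Z, f) = Z - 2*f
v = -9/2 (v = (1 - 2*5)/2 = (1 - 10)*(½) = -9*½ = -9/2 ≈ -4.5000)
X(g) = -9 (X(g) = 2*(-9/2) = -9)
-45*(X(2) + 22) = -45*(-9 + 22) = -45*13 = -585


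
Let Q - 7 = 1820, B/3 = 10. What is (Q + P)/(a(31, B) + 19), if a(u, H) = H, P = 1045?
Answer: 2872/49 ≈ 58.612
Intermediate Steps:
B = 30 (B = 3*10 = 30)
Q = 1827 (Q = 7 + 1820 = 1827)
(Q + P)/(a(31, B) + 19) = (1827 + 1045)/(30 + 19) = 2872/49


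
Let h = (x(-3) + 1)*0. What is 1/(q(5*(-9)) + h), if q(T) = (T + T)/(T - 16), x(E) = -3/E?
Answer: 61/90 ≈ 0.67778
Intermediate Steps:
q(T) = 2*T/(-16 + T) (q(T) = (2*T)/(-16 + T) = 2*T/(-16 + T))
h = 0 (h = (-3/(-3) + 1)*0 = (-3*(-1/3) + 1)*0 = (1 + 1)*0 = 2*0 = 0)
1/(q(5*(-9)) + h) = 1/(2*(5*(-9))/(-16 + 5*(-9)) + 0) = 1/(2*(-45)/(-16 - 45) + 0) = 1/(2*(-45)/(-61) + 0) = 1/(2*(-45)*(-1/61) + 0) = 1/(90/61 + 0) = 1/(90/61) = 61/90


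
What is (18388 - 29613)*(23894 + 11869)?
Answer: -401439675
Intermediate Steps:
(18388 - 29613)*(23894 + 11869) = -11225*35763 = -401439675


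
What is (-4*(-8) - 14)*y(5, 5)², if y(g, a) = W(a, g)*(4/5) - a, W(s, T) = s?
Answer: 18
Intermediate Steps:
y(g, a) = -a/5 (y(g, a) = a*(4/5) - a = a*(4*(⅕)) - a = a*(⅘) - a = 4*a/5 - a = -a/5)
(-4*(-8) - 14)*y(5, 5)² = (-4*(-8) - 14)*(-⅕*5)² = (32 - 14)*(-1)² = 18*1 = 18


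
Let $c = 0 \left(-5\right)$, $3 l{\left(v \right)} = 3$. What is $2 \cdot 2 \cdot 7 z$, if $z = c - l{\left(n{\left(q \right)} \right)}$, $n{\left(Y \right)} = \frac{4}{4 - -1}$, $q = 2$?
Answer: $-28$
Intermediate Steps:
$n{\left(Y \right)} = \frac{4}{5}$ ($n{\left(Y \right)} = \frac{4}{4 + 1} = \frac{4}{5}$)
$l{\left(v \right)} = 1$ ($l{\left(v \right)} = \frac{1}{3} \cdot 3 = 1$)
$c = 0$
$z = -1$ ($z = 0 - 1 = -1$)
$2 \cdot 2 \cdot 7 z = 2 \cdot 2 \cdot 7 \left(-1\right) = 4 \cdot 7 \left(-1\right) = 28 \left(-1\right) = -28$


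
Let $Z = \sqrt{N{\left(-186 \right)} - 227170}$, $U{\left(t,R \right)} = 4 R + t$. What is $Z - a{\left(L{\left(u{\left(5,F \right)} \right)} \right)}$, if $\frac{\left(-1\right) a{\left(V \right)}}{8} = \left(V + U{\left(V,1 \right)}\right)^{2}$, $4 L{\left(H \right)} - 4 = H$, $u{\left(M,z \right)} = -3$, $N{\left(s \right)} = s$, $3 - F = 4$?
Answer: $162 + 2 i \sqrt{56839} \approx 162.0 + 476.82 i$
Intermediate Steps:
$F = -1$ ($F = 3 - 4 = -1$)
$U{\left(t,R \right)} = t + 4 R$
$L{\left(H \right)} = 1 + \frac{H}{4}$
$a{\left(V \right)} = - 8 \left(4 + 2 V\right)^{2}$ ($a{\left(V \right)} = - 8 \left(V + \left(V + 4 \cdot 1\right)\right)^{2} = - 8 \left(V + \left(V + 4\right)\right)^{2} = - 8 \left(V + \left(4 + V\right)\right)^{2} = - 8 \left(4 + 2 V\right)^{2}$)
$Z = 2 i \sqrt{56839}$ ($Z = \sqrt{-186 - 227170} = \sqrt{-227356} = 2 i \sqrt{56839} \approx 476.82 i$)
$Z - a{\left(L{\left(u{\left(5,F \right)} \right)} \right)} = 2 i \sqrt{56839} - - 32 \left(2 + \left(1 + \frac{1}{4} \left(-3\right)\right)\right)^{2} = 2 i \sqrt{56839} - - 32 \left(2 + \left(1 - \frac{3}{4}\right)\right)^{2} = 2 i \sqrt{56839} - - 32 \left(2 + \frac{1}{4}\right)^{2} = 2 i \sqrt{56839} - - 32 \left(\frac{9}{4}\right)^{2} = 2 i \sqrt{56839} - \left(-32\right) \frac{81}{16} = 2 i \sqrt{56839} - -162 = 2 i \sqrt{56839} + 162 = 162 + 2 i \sqrt{56839}$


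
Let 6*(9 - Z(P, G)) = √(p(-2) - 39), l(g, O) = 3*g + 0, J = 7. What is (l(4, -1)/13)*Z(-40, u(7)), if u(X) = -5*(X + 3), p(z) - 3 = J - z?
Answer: 108/13 - 6*I*√3/13 ≈ 8.3077 - 0.79941*I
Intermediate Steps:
p(z) = 10 - z (p(z) = 3 + (7 - z) = 10 - z)
l(g, O) = 3*g
u(X) = -15 - 5*X (u(X) = -5*(3 + X) = -15 - 5*X)
Z(P, G) = 9 - I*√3/2 (Z(P, G) = 9 - √((10 - 1*(-2)) - 39)/6 = 9 - √((10 + 2) - 39)/6 = 9 - √(12 - 39)/6 = 9 - I*√3/2)
(l(4, -1)/13)*Z(-40, u(7)) = ((3*4)/13)*(9 - I*√3/2) = (12*(1/13))*(9 - I*√3/2) = 12*(9 - I*√3/2)/13 = 108/13 - 6*I*√3/13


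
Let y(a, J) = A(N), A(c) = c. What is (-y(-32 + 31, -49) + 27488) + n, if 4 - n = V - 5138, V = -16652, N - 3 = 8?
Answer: 49271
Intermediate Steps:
N = 11 (N = 3 + 8 = 11)
n = 21794 (n = 4 - (-16652 - 5138) = 4 - 1*(-21790) = 4 + 21790 = 21794)
y(a, J) = 11
(-y(-32 + 31, -49) + 27488) + n = (-1*11 + 27488) + 21794 = (-11 + 27488) + 21794 = 27477 + 21794 = 49271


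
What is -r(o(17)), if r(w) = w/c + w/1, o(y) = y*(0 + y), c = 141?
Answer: -41038/141 ≈ -291.05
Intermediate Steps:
o(y) = y² (o(y) = y*y = y²)
r(w) = 142*w/141 (r(w) = w/141 + w/1 = w*(1/141) + w*1 = w/141 + w = 142*w/141)
-r(o(17)) = -142*17²/141 = -142*289/141 = -1*41038/141 = -41038/141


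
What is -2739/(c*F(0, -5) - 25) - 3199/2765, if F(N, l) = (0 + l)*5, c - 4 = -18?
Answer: -246086/25675 ≈ -9.5847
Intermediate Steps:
c = -14 (c = 4 - 18 = -14)
F(N, l) = 5*l (F(N, l) = l*5 = 5*l)
-2739/(c*F(0, -5) - 25) - 3199/2765 = -2739/(-70*(-5) - 25) - 3199/2765 = -2739/(-14*(-25) - 25) - 3199*1/2765 = -2739/(350 - 25) - 457/395 = -2739/325 - 457/395 = -246086/25675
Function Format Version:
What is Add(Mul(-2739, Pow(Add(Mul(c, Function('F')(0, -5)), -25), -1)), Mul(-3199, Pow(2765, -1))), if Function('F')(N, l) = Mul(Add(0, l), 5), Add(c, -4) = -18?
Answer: Rational(-246086, 25675) ≈ -9.5847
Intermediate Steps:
c = -14 (c = Add(4, -18) = -14)
Function('F')(N, l) = Mul(5, l) (Function('F')(N, l) = Mul(l, 5) = Mul(5, l))
Add(Mul(-2739, Pow(Add(Mul(c, Function('F')(0, -5)), -25), -1)), Mul(-3199, Pow(2765, -1))) = Add(Mul(-2739, Pow(Add(Mul(-14, Mul(5, -5)), -25), -1)), Mul(-3199, Pow(2765, -1))) = Add(Mul(-2739, Pow(Add(Mul(-14, -25), -25), -1)), Mul(-3199, Rational(1, 2765))) = Add(Mul(-2739, Pow(Add(350, -25), -1)), Rational(-457, 395)) = Add(Mul(-2739, Pow(325, -1)), Rational(-457, 395)) = Add(Mul(-2739, Rational(1, 325)), Rational(-457, 395)) = Add(Rational(-2739, 325), Rational(-457, 395)) = Rational(-246086, 25675)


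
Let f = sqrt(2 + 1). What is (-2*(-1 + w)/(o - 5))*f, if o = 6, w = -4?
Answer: 10*sqrt(3) ≈ 17.320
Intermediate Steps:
f = sqrt(3) ≈ 1.7320
(-2*(-1 + w)/(o - 5))*f = (-2*(-1 - 4)/(6 - 5))*sqrt(3) = (-(-10)/1)*sqrt(3) = (-(-10))*sqrt(3) = (-2*(-5))*sqrt(3) = 10*sqrt(3)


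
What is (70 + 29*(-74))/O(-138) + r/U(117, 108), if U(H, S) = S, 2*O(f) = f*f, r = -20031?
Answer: -3536285/19044 ≈ -185.69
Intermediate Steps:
O(f) = f²/2 (O(f) = (f*f)/2 = f²/2)
(70 + 29*(-74))/O(-138) + r/U(117, 108) = (70 + 29*(-74))/(((½)*(-138)²)) - 20031/108 = (70 - 2146)/(((½)*19044)) - 20031*1/108 = -2076/9522 - 6677/36 = -2076*1/9522 - 6677/36 = -346/1587 - 6677/36 = -3536285/19044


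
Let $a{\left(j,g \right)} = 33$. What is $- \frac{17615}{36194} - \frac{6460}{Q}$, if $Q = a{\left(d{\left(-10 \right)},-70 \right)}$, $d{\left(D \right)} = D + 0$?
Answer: $- \frac{234394535}{1194402} \approx -196.24$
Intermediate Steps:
$d{\left(D \right)} = D$
$Q = 33$
$- \frac{17615}{36194} - \frac{6460}{Q} = - \frac{17615}{36194} - \frac{6460}{33} = - \frac{234394535}{1194402}$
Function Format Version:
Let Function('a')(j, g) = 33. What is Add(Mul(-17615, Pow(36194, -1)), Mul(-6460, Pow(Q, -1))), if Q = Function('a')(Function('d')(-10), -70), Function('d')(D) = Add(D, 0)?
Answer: Rational(-234394535, 1194402) ≈ -196.24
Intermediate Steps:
Function('d')(D) = D
Q = 33
Add(Mul(-17615, Pow(36194, -1)), Mul(-6460, Pow(Q, -1))) = Add(Mul(-17615, Pow(36194, -1)), Mul(-6460, Pow(33, -1))) = Add(Mul(-17615, Rational(1, 36194)), Mul(-6460, Rational(1, 33))) = Add(Rational(-17615, 36194), Rational(-6460, 33)) = Rational(-234394535, 1194402)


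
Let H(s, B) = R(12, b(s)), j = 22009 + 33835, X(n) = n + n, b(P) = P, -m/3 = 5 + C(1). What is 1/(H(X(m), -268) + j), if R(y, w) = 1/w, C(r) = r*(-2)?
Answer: 18/1005191 ≈ 1.7907e-5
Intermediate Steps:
C(r) = -2*r
m = -9 (m = -3*(5 - 2*1) = -3*(5 - 2) = -3*3 = -9)
X(n) = 2*n
j = 55844
H(s, B) = 1/s
1/(H(X(m), -268) + j) = 1/(1/(2*(-9)) + 55844) = 1/(1/(-18) + 55844) = 1/(-1/18 + 55844) = 1/(1005191/18) = 18/1005191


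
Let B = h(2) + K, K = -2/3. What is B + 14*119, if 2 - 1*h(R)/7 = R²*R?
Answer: 4870/3 ≈ 1623.3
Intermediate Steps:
h(R) = 14 - 7*R³ (h(R) = 14 - 7*R²*R = 14 - 7*R³)
K = -⅔ (K = -2*⅓ = -⅔ ≈ -0.66667)
B = -128/3 (B = (14 - 7*2³) - ⅔ = (14 - 7*8) - ⅔ = (14 - 56) - ⅔ = -42 - ⅔ = -128/3 ≈ -42.667)
B + 14*119 = -128/3 + 14*119 = -128/3 + 1666 = 4870/3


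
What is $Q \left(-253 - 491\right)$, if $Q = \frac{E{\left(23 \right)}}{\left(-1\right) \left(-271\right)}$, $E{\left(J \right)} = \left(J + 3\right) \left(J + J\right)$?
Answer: $- \frac{889824}{271} \approx -3283.5$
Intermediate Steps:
$E{\left(J \right)} = 2 J \left(3 + J\right)$ ($E{\left(J \right)} = \left(3 + J\right) 2 J = 2 J \left(3 + J\right)$)
$Q = \frac{1196}{271}$ ($Q = \frac{2 \cdot 23 \left(3 + 23\right)}{\left(-1\right) \left(-271\right)} = \frac{2 \cdot 23 \cdot 26}{271} = 1196 \cdot \frac{1}{271} = \frac{1196}{271} \approx 4.4133$)
$Q \left(-253 - 491\right) = \frac{1196 \left(-253 - 491\right)}{271} = \frac{1196}{271} \left(-744\right) = - \frac{889824}{271}$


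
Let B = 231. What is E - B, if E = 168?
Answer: -63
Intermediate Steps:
E - B = 168 - 1*231 = 168 - 231 = -63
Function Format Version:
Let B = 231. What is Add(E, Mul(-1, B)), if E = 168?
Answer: -63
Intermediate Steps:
Add(E, Mul(-1, B)) = Add(168, Mul(-1, 231)) = Add(168, -231) = -63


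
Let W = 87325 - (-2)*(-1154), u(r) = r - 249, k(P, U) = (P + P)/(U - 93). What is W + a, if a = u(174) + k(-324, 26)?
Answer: 5691762/67 ≈ 84952.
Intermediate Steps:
k(P, U) = 2*P/(-93 + U) (k(P, U) = (2*P)/(-93 + U) = 2*P/(-93 + U))
u(r) = -249 + r
a = -4377/67 (a = (-249 + 174) + 2*(-324)/(-93 + 26) = -75 + 2*(-324)/(-67) = -75 + 2*(-324)*(-1/67) = -75 + 648/67 = -4377/67 ≈ -65.328)
W = 85017 (W = 87325 - 1*2308 = 87325 - 2308 = 85017)
W + a = 85017 - 4377/67 = 5691762/67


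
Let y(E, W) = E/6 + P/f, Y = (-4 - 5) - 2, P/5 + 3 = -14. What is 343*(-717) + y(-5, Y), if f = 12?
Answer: -2951267/12 ≈ -2.4594e+5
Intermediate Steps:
P = -85 (P = -15 + 5*(-14) = -15 - 70 = -85)
Y = -11 (Y = -9 - 2 = -11)
y(E, W) = -85/12 + E/6 (y(E, W) = E/6 - 85/12 = -85/12 + E/6)
343*(-717) + y(-5, Y) = 343*(-717) + (-85/12 + (1/6)*(-5)) = -245931 + (-85/12 - 5/6) = -245931 - 95/12 = -2951267/12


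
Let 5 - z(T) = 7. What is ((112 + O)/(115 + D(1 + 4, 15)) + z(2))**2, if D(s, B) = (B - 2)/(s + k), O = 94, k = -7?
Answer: 484/47089 ≈ 0.010278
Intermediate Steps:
z(T) = -2 (z(T) = 5 - 1*7 = 5 - 7 = -2)
D(s, B) = (-2 + B)/(-7 + s) (D(s, B) = (B - 2)/(s - 7) = (-2 + B)/(-7 + s))
((112 + O)/(115 + D(1 + 4, 15)) + z(2))**2 = ((112 + 94)/(115 + (-2 + 15)/(-7 + (1 + 4))) - 2)**2 = (206/(115 + 13/(-7 + 5)) - 2)**2 = (206/(115 + 13/(-2)) - 2)**2 = (206/(115 - 1/2*13) - 2)**2 = (206/(115 - 13/2) - 2)**2 = (206/(217/2) - 2)**2 = (206*(2/217) - 2)**2 = (412/217 - 2)**2 = (-22/217)**2 = 484/47089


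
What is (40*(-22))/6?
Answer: -440/3 ≈ -146.67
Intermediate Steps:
(40*(-22))/6 = -880*1/6 = -440/3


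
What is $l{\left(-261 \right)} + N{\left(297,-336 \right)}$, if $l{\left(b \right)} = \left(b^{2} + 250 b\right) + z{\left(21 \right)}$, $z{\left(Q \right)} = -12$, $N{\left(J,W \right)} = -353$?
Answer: $2506$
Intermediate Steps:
$l{\left(b \right)} = -12 + b^{2} + 250 b$ ($l{\left(b \right)} = \left(b^{2} + 250 b\right) - 12 = -12 + b^{2} + 250 b$)
$l{\left(-261 \right)} + N{\left(297,-336 \right)} = \left(-12 + \left(-261\right)^{2} + 250 \left(-261\right)\right) - 353 = \left(-12 + 68121 - 65250\right) - 353 = 2859 - 353 = 2506$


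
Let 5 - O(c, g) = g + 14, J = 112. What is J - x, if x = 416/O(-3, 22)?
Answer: 3888/31 ≈ 125.42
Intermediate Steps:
O(c, g) = -9 - g (O(c, g) = 5 - (g + 14) = 5 - (14 + g) = 5 + (-14 - g) = -9 - g)
x = -416/31 (x = 416/(-9 - 1*22) = 416/(-9 - 22) = 416/(-31) = 416*(-1/31) = -416/31 ≈ -13.419)
J - x = 112 - 1*(-416/31) = 112 + 416/31 = 3888/31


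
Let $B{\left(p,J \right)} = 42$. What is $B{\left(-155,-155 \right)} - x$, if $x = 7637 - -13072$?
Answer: $-20667$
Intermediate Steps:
$x = 20709$ ($x = 7637 + 13072 = 20709$)
$B{\left(-155,-155 \right)} - x = 42 - 20709 = -20667$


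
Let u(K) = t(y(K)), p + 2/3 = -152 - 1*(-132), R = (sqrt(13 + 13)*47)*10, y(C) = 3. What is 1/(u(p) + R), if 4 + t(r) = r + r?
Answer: -1/2871698 + 235*sqrt(26)/2871698 ≈ 0.00041692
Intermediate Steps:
R = 470*sqrt(26) (R = (sqrt(26)*47)*10 = (47*sqrt(26))*10 = 470*sqrt(26) ≈ 2396.5)
p = -62/3 (p = -2/3 + (-152 - 1*(-132)) = -2/3 + (-152 + 132) = -2/3 - 20 = -62/3 ≈ -20.667)
t(r) = -4 + 2*r (t(r) = -4 + (r + r) = -4 + 2*r)
u(K) = 2 (u(K) = -4 + 2*3 = -4 + 6 = 2)
1/(u(p) + R) = 1/(2 + 470*sqrt(26))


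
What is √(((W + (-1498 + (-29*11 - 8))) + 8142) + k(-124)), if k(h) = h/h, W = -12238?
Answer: 4*I*√370 ≈ 76.942*I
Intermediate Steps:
k(h) = 1
√(((W + (-1498 + (-29*11 - 8))) + 8142) + k(-124)) = √(((-12238 + (-1498 + (-29*11 - 8))) + 8142) + 1) = √(((-12238 + (-1498 + (-319 - 8))) + 8142) + 1) = √(((-12238 + (-1498 - 327)) + 8142) + 1) = √(((-12238 - 1825) + 8142) + 1) = √((-14063 + 8142) + 1) = √(-5921 + 1) = √(-5920) = 4*I*√370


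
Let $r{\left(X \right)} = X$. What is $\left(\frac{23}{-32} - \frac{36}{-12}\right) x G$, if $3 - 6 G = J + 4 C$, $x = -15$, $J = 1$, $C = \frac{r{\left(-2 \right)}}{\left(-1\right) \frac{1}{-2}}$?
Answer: $- \frac{3285}{32} \approx -102.66$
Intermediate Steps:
$C = -4$ ($C = - \frac{2}{\left(-1\right) \frac{1}{-2}} = - \frac{2}{\left(-1\right) \left(- \frac{1}{2}\right)} = - 2 \frac{1}{\frac{1}{2}} = \left(-2\right) 2 = -4$)
$G = 3$ ($G = \frac{1}{2} - \frac{1 + 4 \left(-4\right)}{6} = \frac{1}{2} - \frac{1 - 16}{6} = \frac{1}{2} - - \frac{5}{2} = \frac{1}{2} + \frac{5}{2} = 3$)
$\left(\frac{23}{-32} - \frac{36}{-12}\right) x G = \left(\frac{23}{-32} - \frac{36}{-12}\right) \left(-15\right) 3 = \left(23 \left(- \frac{1}{32}\right) - -3\right) \left(-15\right) 3 = \left(- \frac{23}{32} + 3\right) \left(-15\right) 3 = \frac{73}{32} \left(-15\right) 3 = \left(- \frac{1095}{32}\right) 3 = - \frac{3285}{32}$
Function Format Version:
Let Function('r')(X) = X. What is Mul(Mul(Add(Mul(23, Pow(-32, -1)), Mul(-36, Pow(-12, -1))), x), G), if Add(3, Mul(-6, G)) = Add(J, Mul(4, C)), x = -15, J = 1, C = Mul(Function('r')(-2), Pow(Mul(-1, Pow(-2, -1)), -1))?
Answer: Rational(-3285, 32) ≈ -102.66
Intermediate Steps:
C = -4 (C = Mul(-2, Pow(Mul(-1, Pow(-2, -1)), -1)) = Mul(-2, Pow(Mul(-1, Rational(-1, 2)), -1)) = Mul(-2, Pow(Rational(1, 2), -1)) = Mul(-2, 2) = -4)
G = 3 (G = Add(Rational(1, 2), Mul(Rational(-1, 6), Add(1, Mul(4, -4)))) = Add(Rational(1, 2), Mul(Rational(-1, 6), Add(1, -16))) = Add(Rational(1, 2), Mul(Rational(-1, 6), -15)) = Add(Rational(1, 2), Rational(5, 2)) = 3)
Mul(Mul(Add(Mul(23, Pow(-32, -1)), Mul(-36, Pow(-12, -1))), x), G) = Mul(Mul(Add(Mul(23, Pow(-32, -1)), Mul(-36, Pow(-12, -1))), -15), 3) = Mul(Mul(Add(Mul(23, Rational(-1, 32)), Mul(-36, Rational(-1, 12))), -15), 3) = Mul(Mul(Add(Rational(-23, 32), 3), -15), 3) = Mul(Mul(Rational(73, 32), -15), 3) = Mul(Rational(-1095, 32), 3) = Rational(-3285, 32)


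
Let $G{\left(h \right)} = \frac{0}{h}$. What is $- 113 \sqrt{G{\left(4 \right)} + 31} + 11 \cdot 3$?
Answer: $33 - 113 \sqrt{31} \approx -596.16$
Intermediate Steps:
$G{\left(h \right)} = 0$
$- 113 \sqrt{G{\left(4 \right)} + 31} + 11 \cdot 3 = - 113 \sqrt{0 + 31} + 11 \cdot 3 = - 113 \sqrt{31} + 33 = 33 - 113 \sqrt{31}$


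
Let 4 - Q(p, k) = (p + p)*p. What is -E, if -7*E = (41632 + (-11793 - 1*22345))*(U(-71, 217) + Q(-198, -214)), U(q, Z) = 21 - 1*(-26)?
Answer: -587207358/7 ≈ -8.3887e+7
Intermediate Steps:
U(q, Z) = 47 (U(q, Z) = 21 + 26 = 47)
Q(p, k) = 4 - 2*p² (Q(p, k) = 4 - (p + p)*p = 4 - 2*p*p = 4 - 2*p²)
E = 587207358/7 (E = -(41632 + (-11793 - 1*22345))*(47 + (4 - 2*(-198)²))/7 = -(41632 + (-11793 - 22345))*(47 + (4 - 2*39204))/7 = -(41632 - 34138)*(47 + (4 - 78408))/7 = -7494*(47 - 78404)/7 = -7494*(-78357)/7 = -⅐*(-587207358) = 587207358/7 ≈ 8.3887e+7)
-E = -1*587207358/7 = -587207358/7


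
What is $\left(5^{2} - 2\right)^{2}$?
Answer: $529$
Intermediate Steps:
$\left(5^{2} - 2\right)^{2} = \left(25 - 2\right)^{2} = 23^{2} = 529$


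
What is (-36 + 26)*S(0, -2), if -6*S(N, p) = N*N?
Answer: 0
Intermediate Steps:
S(N, p) = -N**2/6 (S(N, p) = -N*N/6 = -N**2/6)
(-36 + 26)*S(0, -2) = (-36 + 26)*(-1/6*0**2) = -(-5)*0/3 = -10*0 = 0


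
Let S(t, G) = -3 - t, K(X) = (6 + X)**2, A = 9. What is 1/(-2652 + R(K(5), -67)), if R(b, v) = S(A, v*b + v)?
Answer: -1/2664 ≈ -0.00037538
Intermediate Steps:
R(b, v) = -12 (R(b, v) = -3 - 1*9 = -3 - 9 = -12)
1/(-2652 + R(K(5), -67)) = 1/(-2652 - 12) = 1/(-2664) = -1/2664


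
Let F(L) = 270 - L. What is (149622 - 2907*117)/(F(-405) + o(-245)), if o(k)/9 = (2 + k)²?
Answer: -63499/177372 ≈ -0.35800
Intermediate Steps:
o(k) = 9*(2 + k)²
(149622 - 2907*117)/(F(-405) + o(-245)) = (149622 - 2907*117)/((270 - 1*(-405)) + 9*(2 - 245)²) = (149622 - 340119)/((270 + 405) + 9*(-243)²) = -190497/(675 + 9*59049) = -190497/(675 + 531441) = -190497/532116 = -190497*1/532116 = -63499/177372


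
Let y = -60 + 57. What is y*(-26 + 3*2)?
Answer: 60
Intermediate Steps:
y = -3
y*(-26 + 3*2) = -3*(-26 + 3*2) = -3*(-26 + 6) = -3*(-20) = 60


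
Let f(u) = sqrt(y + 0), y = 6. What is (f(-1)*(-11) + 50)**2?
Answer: 3226 - 1100*sqrt(6) ≈ 531.56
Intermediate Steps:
f(u) = sqrt(6) (f(u) = sqrt(6 + 0) = sqrt(6))
(f(-1)*(-11) + 50)**2 = (sqrt(6)*(-11) + 50)**2 = (-11*sqrt(6) + 50)**2 = (50 - 11*sqrt(6))**2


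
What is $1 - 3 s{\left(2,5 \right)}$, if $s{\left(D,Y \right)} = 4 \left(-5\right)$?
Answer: $61$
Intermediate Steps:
$s{\left(D,Y \right)} = -20$
$1 - 3 s{\left(2,5 \right)} = 1 - -60 = 1 + 60 = 61$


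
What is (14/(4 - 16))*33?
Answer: -77/2 ≈ -38.500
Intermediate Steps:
(14/(4 - 16))*33 = (14/(-12))*33 = -1/12*14*33 = -7/6*33 = -77/2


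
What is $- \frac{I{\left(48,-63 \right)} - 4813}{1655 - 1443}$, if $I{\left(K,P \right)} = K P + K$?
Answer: $\frac{7789}{212} \approx 36.741$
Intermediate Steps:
$I{\left(K,P \right)} = K + K P$
$- \frac{I{\left(48,-63 \right)} - 4813}{1655 - 1443} = - \frac{48 \left(1 - 63\right) - 4813}{1655 - 1443} = - \frac{48 \left(-62\right) - 4813}{1655 - 1443} = - \frac{-2976 - 4813}{212} = - \frac{-7789}{212} = \left(-1\right) \left(- \frac{7789}{212}\right) = \frac{7789}{212}$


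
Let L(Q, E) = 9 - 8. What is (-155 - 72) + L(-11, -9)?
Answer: -226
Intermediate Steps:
L(Q, E) = 1
(-155 - 72) + L(-11, -9) = (-155 - 72) + 1 = -227 + 1 = -226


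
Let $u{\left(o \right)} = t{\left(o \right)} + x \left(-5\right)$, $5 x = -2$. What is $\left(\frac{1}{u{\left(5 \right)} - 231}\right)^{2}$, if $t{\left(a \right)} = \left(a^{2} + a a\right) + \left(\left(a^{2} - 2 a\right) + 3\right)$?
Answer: $\frac{1}{25921} \approx 3.8579 \cdot 10^{-5}$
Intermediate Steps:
$x = - \frac{2}{5}$ ($x = \frac{1}{5} \left(-2\right) = - \frac{2}{5} \approx -0.4$)
$t{\left(a \right)} = 3 - 2 a + 3 a^{2}$ ($t{\left(a \right)} = \left(a^{2} + a^{2}\right) + \left(3 + a^{2} - 2 a\right) = 2 a^{2} + \left(3 + a^{2} - 2 a\right) = 3 - 2 a + 3 a^{2}$)
$u{\left(o \right)} = 5 - 2 o + 3 o^{2}$ ($u{\left(o \right)} = \left(3 - 2 o + 3 o^{2}\right) - -2 = \left(3 - 2 o + 3 o^{2}\right) + 2 = 5 - 2 o + 3 o^{2}$)
$\left(\frac{1}{u{\left(5 \right)} - 231}\right)^{2} = \left(\frac{1}{\left(5 - 10 + 3 \cdot 5^{2}\right) - 231}\right)^{2} = \left(\frac{1}{\left(5 - 10 + 3 \cdot 25\right) - 231}\right)^{2} = \left(\frac{1}{\left(5 - 10 + 75\right) - 231}\right)^{2} = \left(\frac{1}{70 - 231}\right)^{2} = \left(\frac{1}{-161}\right)^{2} = \left(- \frac{1}{161}\right)^{2} = \frac{1}{25921}$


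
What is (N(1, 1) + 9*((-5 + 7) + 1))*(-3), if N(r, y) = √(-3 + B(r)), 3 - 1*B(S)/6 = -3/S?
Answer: -81 - 3*√33 ≈ -98.234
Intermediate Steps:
B(S) = 18 + 18/S (B(S) = 18 - (-18)/S = 18 + 18/S)
N(r, y) = √(15 + 18/r) (N(r, y) = √(-3 + (18 + 18/r)) = √(15 + 18/r))
(N(1, 1) + 9*((-5 + 7) + 1))*(-3) = (√(15 + 18/1) + 9*((-5 + 7) + 1))*(-3) = (√(15 + 18*1) + 9*(2 + 1))*(-3) = (√(15 + 18) + 9*3)*(-3) = (√33 + 27)*(-3) = (27 + √33)*(-3) = -81 - 3*√33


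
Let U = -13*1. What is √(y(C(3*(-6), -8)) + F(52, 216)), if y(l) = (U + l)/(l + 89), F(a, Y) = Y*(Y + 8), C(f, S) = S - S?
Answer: √383248507/89 ≈ 219.96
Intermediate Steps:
C(f, S) = 0
U = -13
F(a, Y) = Y*(8 + Y)
y(l) = (-13 + l)/(89 + l) (y(l) = (-13 + l)/(l + 89) = (-13 + l)/(89 + l))
√(y(C(3*(-6), -8)) + F(52, 216)) = √((-13 + 0)/(89 + 0) + 216*(8 + 216)) = √(-13/89 + 216*224) = √((1/89)*(-13) + 48384) = √(-13/89 + 48384) = √(4306163/89) = √383248507/89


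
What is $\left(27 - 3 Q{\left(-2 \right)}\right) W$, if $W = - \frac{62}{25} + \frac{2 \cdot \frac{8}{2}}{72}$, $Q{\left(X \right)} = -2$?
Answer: $- \frac{5863}{75} \approx -78.173$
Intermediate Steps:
$W = - \frac{533}{225}$ ($W = \left(-62\right) \frac{1}{25} + 2 \cdot 8 \cdot \frac{1}{2} \cdot \frac{1}{72} = - \frac{62}{25} + 2 \cdot 4 \cdot \frac{1}{72} = - \frac{62}{25} + 8 \cdot \frac{1}{72} = - \frac{62}{25} + \frac{1}{9} = - \frac{533}{225} \approx -2.3689$)
$\left(27 - 3 Q{\left(-2 \right)}\right) W = \left(27 + \left(0 - -6\right)\right) \left(- \frac{533}{225}\right) = \left(27 + \left(0 + 6\right)\right) \left(- \frac{533}{225}\right) = \left(27 + 6\right) \left(- \frac{533}{225}\right) = 33 \left(- \frac{533}{225}\right) = - \frac{5863}{75}$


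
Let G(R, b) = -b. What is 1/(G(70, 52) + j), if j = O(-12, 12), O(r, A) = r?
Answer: -1/64 ≈ -0.015625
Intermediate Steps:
j = -12
1/(G(70, 52) + j) = 1/(-1*52 - 12) = 1/(-52 - 12) = 1/(-64) = -1/64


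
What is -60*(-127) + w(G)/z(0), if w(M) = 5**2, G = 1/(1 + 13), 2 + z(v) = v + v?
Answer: 15215/2 ≈ 7607.5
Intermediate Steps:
z(v) = -2 + 2*v (z(v) = -2 + (v + v) = -2 + 2*v)
G = 1/14 ≈ 0.071429
w(M) = 25
-60*(-127) + w(G)/z(0) = -60*(-127) + 25/(-2 + 2*0) = 7620 + 25/(-2 + 0) = 7620 + 25/(-2) = 7620 + 25*(-1/2) = 7620 - 25/2 = 15215/2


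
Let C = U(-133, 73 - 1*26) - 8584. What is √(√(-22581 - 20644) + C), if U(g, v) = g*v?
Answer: √(-14835 + 5*I*√1729) ≈ 0.8535 + 121.8*I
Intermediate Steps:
C = -14835 (C = -133*(73 - 1*26) - 8584 = -133*(73 - 26) - 8584 = -133*47 - 8584 = -6251 - 8584 = -14835)
√(√(-22581 - 20644) + C) = √(√(-22581 - 20644) - 14835) = √(√(-43225) - 14835) = √(5*I*√1729 - 14835) = √(-14835 + 5*I*√1729)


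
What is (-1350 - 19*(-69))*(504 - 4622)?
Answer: 160602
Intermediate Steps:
(-1350 - 19*(-69))*(504 - 4622) = (-1350 + 1311)*(-4118) = -39*(-4118) = 160602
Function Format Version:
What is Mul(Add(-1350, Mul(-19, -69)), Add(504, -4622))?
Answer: 160602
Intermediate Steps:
Mul(Add(-1350, Mul(-19, -69)), Add(504, -4622)) = Mul(Add(-1350, 1311), -4118) = Mul(-39, -4118) = 160602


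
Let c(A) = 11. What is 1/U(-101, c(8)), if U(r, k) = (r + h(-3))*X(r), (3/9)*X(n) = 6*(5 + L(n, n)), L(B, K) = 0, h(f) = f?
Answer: -1/9360 ≈ -0.00010684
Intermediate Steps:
X(n) = 90 (X(n) = 3*(6*(5 + 0)) = 3*(6*5) = 3*30 = 90)
U(r, k) = -270 + 90*r (U(r, k) = (r - 3)*90 = (-3 + r)*90 = -270 + 90*r)
1/U(-101, c(8)) = 1/(-270 + 90*(-101)) = 1/(-270 - 9090) = 1/(-9360) = -1/9360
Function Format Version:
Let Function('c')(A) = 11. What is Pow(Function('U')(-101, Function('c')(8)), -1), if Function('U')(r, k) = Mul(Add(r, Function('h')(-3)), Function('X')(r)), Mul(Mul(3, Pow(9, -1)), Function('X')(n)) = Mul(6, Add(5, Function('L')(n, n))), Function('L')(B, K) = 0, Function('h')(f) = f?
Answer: Rational(-1, 9360) ≈ -0.00010684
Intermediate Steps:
Function('X')(n) = 90 (Function('X')(n) = Mul(3, Mul(6, Add(5, 0))) = Mul(3, Mul(6, 5)) = Mul(3, 30) = 90)
Function('U')(r, k) = Add(-270, Mul(90, r)) (Function('U')(r, k) = Mul(Add(r, -3), 90) = Mul(Add(-3, r), 90) = Add(-270, Mul(90, r)))
Pow(Function('U')(-101, Function('c')(8)), -1) = Pow(Add(-270, Mul(90, -101)), -1) = Pow(Add(-270, -9090), -1) = Pow(-9360, -1) = Rational(-1, 9360)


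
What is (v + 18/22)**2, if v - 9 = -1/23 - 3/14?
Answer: 1146702769/12545764 ≈ 91.402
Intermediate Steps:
v = 2815/322 (v = 9 + (-1/23 - 3/14) = 9 - 83/322 = 2815/322 ≈ 8.7422)
(v + 18/22)**2 = (2815/322 + 18/22)**2 = (2815/322 + 18*(1/22))**2 = (2815/322 + 9/11)**2 = (33863/3542)**2 = 1146702769/12545764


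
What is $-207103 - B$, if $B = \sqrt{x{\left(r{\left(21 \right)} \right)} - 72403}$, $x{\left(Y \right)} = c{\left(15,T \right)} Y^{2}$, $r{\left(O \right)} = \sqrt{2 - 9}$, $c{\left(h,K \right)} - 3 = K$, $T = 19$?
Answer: $-207103 - 37 i \sqrt{53} \approx -2.071 \cdot 10^{5} - 269.36 i$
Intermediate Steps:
$c{\left(h,K \right)} = 3 + K$
$r{\left(O \right)} = i \sqrt{7}$ ($r{\left(O \right)} = \sqrt{-7} = i \sqrt{7}$)
$x{\left(Y \right)} = 22 Y^{2}$ ($x{\left(Y \right)} = \left(3 + 19\right) Y^{2} = 22 Y^{2}$)
$B = 37 i \sqrt{53}$ ($B = \sqrt{22 \left(i \sqrt{7}\right)^{2} - 72403} = \sqrt{22 \left(-7\right) - 72403} = \sqrt{-154 - 72403} = \sqrt{-72557} = 37 i \sqrt{53} \approx 269.36 i$)
$-207103 - B = -207103 - 37 i \sqrt{53}$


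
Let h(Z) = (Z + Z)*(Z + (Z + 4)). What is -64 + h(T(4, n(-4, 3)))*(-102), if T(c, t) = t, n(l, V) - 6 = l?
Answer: -3328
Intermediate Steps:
n(l, V) = 6 + l
h(Z) = 2*Z*(4 + 2*Z) (h(Z) = (2*Z)*(Z + (4 + Z)) = (2*Z)*(4 + 2*Z) = 2*Z*(4 + 2*Z))
-64 + h(T(4, n(-4, 3)))*(-102) = -64 + (4*(6 - 4)*(2 + (6 - 4)))*(-102) = -64 + (4*2*(2 + 2))*(-102) = -64 + (4*2*4)*(-102) = -64 + 32*(-102) = -64 - 3264 = -3328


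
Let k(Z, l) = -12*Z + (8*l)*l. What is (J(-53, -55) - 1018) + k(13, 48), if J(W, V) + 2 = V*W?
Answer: 20171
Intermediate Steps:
J(W, V) = -2 + V*W
k(Z, l) = -12*Z + 8*l²
(J(-53, -55) - 1018) + k(13, 48) = ((-2 - 55*(-53)) - 1018) + (-12*13 + 8*48²) = ((-2 + 2915) - 1018) + (-156 + 8*2304) = (2913 - 1018) + (-156 + 18432) = 1895 + 18276 = 20171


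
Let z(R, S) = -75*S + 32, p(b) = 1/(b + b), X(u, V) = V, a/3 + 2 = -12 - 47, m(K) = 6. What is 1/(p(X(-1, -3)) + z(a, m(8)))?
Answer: -6/2509 ≈ -0.0023914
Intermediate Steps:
a = -183 (a = -6 + 3*(-12 - 47) = -6 + 3*(-59) = -6 - 177 = -183)
p(b) = 1/(2*b)
z(R, S) = 32 - 75*S
1/(p(X(-1, -3)) + z(a, m(8))) = 1/((1/2)/(-3) + (32 - 75*6)) = 1/((1/2)*(-1/3) + (32 - 450)) = 1/(-1/6 - 418) = 1/(-2509/6) = -6/2509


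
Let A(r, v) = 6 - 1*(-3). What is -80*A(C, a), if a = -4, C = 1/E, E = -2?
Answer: -720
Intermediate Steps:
C = -1/2 (C = 1/(-2) = 1*(-1/2) = -1/2 ≈ -0.50000)
A(r, v) = 9 (A(r, v) = 6 + 3 = 9)
-80*A(C, a) = -80*9 = -720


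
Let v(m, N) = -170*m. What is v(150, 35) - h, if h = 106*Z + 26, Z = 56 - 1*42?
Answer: -27010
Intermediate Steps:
Z = 14 (Z = 56 - 42 = 14)
h = 1510 (h = 106*14 + 26 = 1484 + 26 = 1510)
v(150, 35) - h = -170*150 - 1*1510 = -25500 - 1510 = -27010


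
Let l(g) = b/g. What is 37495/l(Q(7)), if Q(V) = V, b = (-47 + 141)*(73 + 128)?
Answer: 262465/18894 ≈ 13.891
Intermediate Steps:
b = 18894 (b = 94*201 = 18894)
l(g) = 18894/g
37495/l(Q(7)) = 37495/((18894/7)) = 37495/((18894*(⅐))) = 37495/(18894/7) = 37495*(7/18894) = 262465/18894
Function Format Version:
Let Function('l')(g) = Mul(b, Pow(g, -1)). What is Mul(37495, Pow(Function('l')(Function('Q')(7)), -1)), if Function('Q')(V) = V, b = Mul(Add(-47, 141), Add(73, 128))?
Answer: Rational(262465, 18894) ≈ 13.891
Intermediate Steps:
b = 18894 (b = Mul(94, 201) = 18894)
Function('l')(g) = Mul(18894, Pow(g, -1))
Mul(37495, Pow(Function('l')(Function('Q')(7)), -1)) = Mul(37495, Pow(Mul(18894, Pow(7, -1)), -1)) = Mul(37495, Pow(Mul(18894, Rational(1, 7)), -1)) = Mul(37495, Pow(Rational(18894, 7), -1)) = Mul(37495, Rational(7, 18894)) = Rational(262465, 18894)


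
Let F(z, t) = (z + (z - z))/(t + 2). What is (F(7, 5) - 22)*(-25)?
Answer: 525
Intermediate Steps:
F(z, t) = z/(2 + t) (F(z, t) = (z + 0)/(2 + t) = z/(2 + t))
(F(7, 5) - 22)*(-25) = (7/(2 + 5) - 22)*(-25) = (7/7 - 22)*(-25) = (7*(⅐) - 22)*(-25) = (1 - 22)*(-25) = -21*(-25) = 525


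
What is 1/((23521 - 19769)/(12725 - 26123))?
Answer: -957/268 ≈ -3.5709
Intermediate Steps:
1/((23521 - 19769)/(12725 - 26123)) = 1/(3752/(-13398)) = 1/(3752*(-1/13398)) = 1/(-268/957) = -957/268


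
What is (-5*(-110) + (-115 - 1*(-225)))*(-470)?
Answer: -310200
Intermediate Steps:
(-5*(-110) + (-115 - 1*(-225)))*(-470) = (550 + (-115 + 225))*(-470) = (550 + 110)*(-470) = 660*(-470) = -310200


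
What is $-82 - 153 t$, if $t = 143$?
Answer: $-21961$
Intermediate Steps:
$-82 - 153 t = -82 - 21879 = -21961$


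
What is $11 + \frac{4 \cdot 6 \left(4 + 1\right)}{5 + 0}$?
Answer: $35$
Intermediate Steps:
$11 + \frac{4 \cdot 6 \left(4 + 1\right)}{5 + 0} = 11 + \frac{24 \cdot 5}{5} = 11 + \frac{1}{5} \cdot 120 = 11 + 24 = 35$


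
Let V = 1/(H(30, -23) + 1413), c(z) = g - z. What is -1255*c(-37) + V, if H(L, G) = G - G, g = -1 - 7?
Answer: -51426134/1413 ≈ -36395.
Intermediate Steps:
g = -8
c(z) = -8 - z
H(L, G) = 0
V = 1/1413 (V = 1/(0 + 1413) = 1/1413 ≈ 0.00070771)
-1255*c(-37) + V = -1255*(-8 - 1*(-37)) + 1/1413 = -1255*(-8 + 37) + 1/1413 = -1255*29 + 1/1413 = -36395 + 1/1413 = -51426134/1413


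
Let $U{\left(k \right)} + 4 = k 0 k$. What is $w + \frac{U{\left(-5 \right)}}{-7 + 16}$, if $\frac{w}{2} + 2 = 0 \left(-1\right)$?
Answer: $- \frac{40}{9} \approx -4.4444$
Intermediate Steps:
$w = -4$ ($w = -4 + 2 \cdot 0 \left(-1\right) = -4 + 2 \cdot 0 = -4 + 0 = -4$)
$U{\left(k \right)} = -4$ ($U{\left(k \right)} = -4 + k 0 k = -4 + 0 k = -4 + 0 = -4$)
$w + \frac{U{\left(-5 \right)}}{-7 + 16} = -4 - \frac{4}{-7 + 16} = -4 - \frac{4}{9} = - \frac{40}{9}$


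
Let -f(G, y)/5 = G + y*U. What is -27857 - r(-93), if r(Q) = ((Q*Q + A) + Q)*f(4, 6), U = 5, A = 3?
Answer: 1427173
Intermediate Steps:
f(G, y) = -25*y - 5*G (f(G, y) = -5*(G + y*5) = -5*(G + 5*y) = -25*y - 5*G)
r(Q) = -510 - 170*Q - 170*Q**2 (r(Q) = ((Q*Q + 3) + Q)*(-25*6 - 5*4) = ((Q**2 + 3) + Q)*(-150 - 20) = ((3 + Q**2) + Q)*(-170) = (3 + Q + Q**2)*(-170) = -510 - 170*Q - 170*Q**2)
-27857 - r(-93) = -27857 - (-510 - 170*(-93) - 170*(-93)**2) = -27857 - (-510 + 15810 - 170*8649) = -27857 - (-510 + 15810 - 1470330) = -27857 - 1*(-1455030) = -27857 + 1455030 = 1427173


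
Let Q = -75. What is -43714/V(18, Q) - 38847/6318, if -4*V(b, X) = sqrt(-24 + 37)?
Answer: -12949/2106 + 174856*sqrt(13)/13 ≈ 48490.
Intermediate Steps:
V(b, X) = -sqrt(13)/4 (V(b, X) = -sqrt(-24 + 37)/4 = -sqrt(13)/4)
-43714/V(18, Q) - 38847/6318 = -43714*(-4*sqrt(13)/13) - 38847/6318 = -(-174856)*sqrt(13)/13 - 38847*1/6318 = 174856*sqrt(13)/13 - 12949/2106 = -12949/2106 + 174856*sqrt(13)/13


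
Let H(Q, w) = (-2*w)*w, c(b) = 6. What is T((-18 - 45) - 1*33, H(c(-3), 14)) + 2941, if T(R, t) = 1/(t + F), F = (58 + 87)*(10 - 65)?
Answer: 24607346/8367 ≈ 2941.0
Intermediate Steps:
H(Q, w) = -2*w²
F = -7975 (F = 145*(-55) = -7975)
T(R, t) = 1/(-7975 + t) (T(R, t) = 1/(t - 7975) = 1/(-7975 + t))
T((-18 - 45) - 1*33, H(c(-3), 14)) + 2941 = 1/(-7975 - 2*14²) + 2941 = 1/(-7975 - 2*196) + 2941 = 1/(-7975 - 392) + 2941 = 1/(-8367) + 2941 = -1/8367 + 2941 = 24607346/8367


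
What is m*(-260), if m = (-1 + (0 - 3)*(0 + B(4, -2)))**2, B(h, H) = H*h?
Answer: -137540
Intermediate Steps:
m = 529 (m = (-1 + (0 - 3)*(0 - 2*4))**2 = (-1 - 3*(0 - 8))**2 = (-1 - 3*(-8))**2 = (-1 + 24)**2 = 23**2 = 529)
m*(-260) = 529*(-260) = -137540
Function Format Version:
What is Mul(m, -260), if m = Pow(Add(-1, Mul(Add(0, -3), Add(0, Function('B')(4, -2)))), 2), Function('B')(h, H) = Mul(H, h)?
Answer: -137540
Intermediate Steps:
m = 529 (m = Pow(Add(-1, Mul(Add(0, -3), Add(0, Mul(-2, 4)))), 2) = Pow(Add(-1, Mul(-3, Add(0, -8))), 2) = Pow(Add(-1, Mul(-3, -8)), 2) = Pow(Add(-1, 24), 2) = Pow(23, 2) = 529)
Mul(m, -260) = Mul(529, -260) = -137540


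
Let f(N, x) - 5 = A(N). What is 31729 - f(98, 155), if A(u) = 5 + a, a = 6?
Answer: 31713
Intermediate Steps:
A(u) = 11 (A(u) = 5 + 6 = 11)
f(N, x) = 16 (f(N, x) = 5 + 11 = 16)
31729 - f(98, 155) = 31729 - 1*16 = 31729 - 16 = 31713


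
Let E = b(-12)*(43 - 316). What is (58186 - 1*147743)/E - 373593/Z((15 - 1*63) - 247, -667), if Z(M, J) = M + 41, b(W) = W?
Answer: 46197815/32004 ≈ 1443.5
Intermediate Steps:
Z(M, J) = 41 + M
E = 3276 (E = -12*(43 - 316) = -12*(-273) = 3276)
(58186 - 1*147743)/E - 373593/Z((15 - 1*63) - 247, -667) = (58186 - 1*147743)/3276 - 373593/(41 + ((15 - 1*63) - 247)) = (58186 - 147743)*(1/3276) - 373593/(41 + ((15 - 63) - 247)) = -89557*1/3276 - 373593/(41 + (-48 - 247)) = -6889/252 - 373593/(41 - 295) = -6889/252 - 373593/(-254) = -6889/252 - 373593*(-1/254) = -6889/252 + 373593/254 = 46197815/32004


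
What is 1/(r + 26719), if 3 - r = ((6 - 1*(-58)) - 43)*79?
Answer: 1/25063 ≈ 3.9899e-5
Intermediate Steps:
r = -1656 (r = 3 - ((6 - 1*(-58)) - 43)*79 = 3 - ((6 + 58) - 43)*79 = 3 - (64 - 43)*79 = 3 - 21*79 = 3 - 1*1659 = 3 - 1659 = -1656)
1/(r + 26719) = 1/(-1656 + 26719) = 1/25063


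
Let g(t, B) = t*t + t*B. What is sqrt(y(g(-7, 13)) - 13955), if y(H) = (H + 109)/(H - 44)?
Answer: I*sqrt(103216942)/86 ≈ 118.13*I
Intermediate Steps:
g(t, B) = t**2 + B*t
y(H) = (109 + H)/(-44 + H)
sqrt(y(g(-7, 13)) - 13955) = sqrt((109 - 7*(13 - 7))/(-44 - 7*(13 - 7)) - 13955) = sqrt((109 - 7*6)/(-44 - 7*6) - 13955) = sqrt((109 - 42)/(-44 - 42) - 13955) = sqrt(67/(-86) - 13955) = sqrt(-1/86*67 - 13955) = sqrt(-67/86 - 13955) = sqrt(-1200197/86) = I*sqrt(103216942)/86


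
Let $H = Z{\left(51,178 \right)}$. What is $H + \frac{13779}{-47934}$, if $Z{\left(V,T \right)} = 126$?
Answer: $\frac{669545}{5326} \approx 125.71$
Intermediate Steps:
$H = 126$
$H + \frac{13779}{-47934} = 126 + \frac{13779}{-47934} = 126 + 13779 \left(- \frac{1}{47934}\right) = 126 - \frac{1531}{5326} = \frac{669545}{5326}$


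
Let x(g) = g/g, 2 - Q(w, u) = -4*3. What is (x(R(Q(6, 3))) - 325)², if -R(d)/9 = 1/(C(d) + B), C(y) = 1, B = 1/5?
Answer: 104976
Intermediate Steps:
B = ⅕ ≈ 0.20000
Q(w, u) = 14 (Q(w, u) = 2 - (-4)*3 = 2 - 1*(-12) = 2 + 12 = 14)
R(d) = -15/2 (R(d) = -9/(1 + ⅕) = -9/6/5 = -9*⅚ = -15/2)
x(g) = 1
(x(R(Q(6, 3))) - 325)² = (1 - 325)² = (-324)² = 104976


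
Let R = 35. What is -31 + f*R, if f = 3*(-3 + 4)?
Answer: 74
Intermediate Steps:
f = 3 (f = 3*1 = 3)
-31 + f*R = -31 + 3*35 = -31 + 105 = 74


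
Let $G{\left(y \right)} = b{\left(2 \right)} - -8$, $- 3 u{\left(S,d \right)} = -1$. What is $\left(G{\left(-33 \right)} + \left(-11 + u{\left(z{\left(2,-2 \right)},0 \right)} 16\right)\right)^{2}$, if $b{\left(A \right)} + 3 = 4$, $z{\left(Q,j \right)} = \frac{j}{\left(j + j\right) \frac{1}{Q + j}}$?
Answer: $\frac{100}{9} \approx 11.111$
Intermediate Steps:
$z{\left(Q,j \right)} = \frac{Q}{2} + \frac{j}{2}$ ($z{\left(Q,j \right)} = \frac{j}{2 j \frac{1}{Q + j}} = j \frac{Q + j}{2 j} = \frac{Q}{2} + \frac{j}{2}$)
$u{\left(S,d \right)} = \frac{1}{3}$ ($u{\left(S,d \right)} = \left(- \frac{1}{3}\right) \left(-1\right) = \frac{1}{3}$)
$b{\left(A \right)} = 1$ ($b{\left(A \right)} = -3 + 4 = 1$)
$G{\left(y \right)} = 9$ ($G{\left(y \right)} = 1 - -8 = 1 + 8 = 9$)
$\left(G{\left(-33 \right)} + \left(-11 + u{\left(z{\left(2,-2 \right)},0 \right)} 16\right)\right)^{2} = \left(9 + \left(-11 + \frac{1}{3} \cdot 16\right)\right)^{2} = \left(9 + \left(-11 + \frac{16}{3}\right)\right)^{2} = \left(9 - \frac{17}{3}\right)^{2} = \left(\frac{10}{3}\right)^{2} = \frac{100}{9}$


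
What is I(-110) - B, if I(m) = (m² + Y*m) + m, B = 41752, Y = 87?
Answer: -39332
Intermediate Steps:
I(m) = m² + 88*m (I(m) = (m² + 87*m) + m = m² + 88*m)
I(-110) - B = -110*(88 - 110) - 1*41752 = -110*(-22) - 41752 = 2420 - 41752 = -39332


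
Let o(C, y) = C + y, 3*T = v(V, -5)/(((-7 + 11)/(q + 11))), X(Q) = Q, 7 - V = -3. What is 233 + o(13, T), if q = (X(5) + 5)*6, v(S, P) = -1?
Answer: 2881/12 ≈ 240.08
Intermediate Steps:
V = 10 (V = 7 - 1*(-3) = 7 + 3 = 10)
q = 60 (q = (5 + 5)*6 = 10*6 = 60)
T = -71/12 (T = (-1/((-7 + 11)/(60 + 11)))/3 = (-1/(4/71))/3 = (-1/(4*(1/71)))/3 = (-1/4/71)/3 = (-1*71/4)/3 = (1/3)*(-71/4) = -71/12 ≈ -5.9167)
233 + o(13, T) = 233 + (13 - 71/12) = 233 + 85/12 = 2881/12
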